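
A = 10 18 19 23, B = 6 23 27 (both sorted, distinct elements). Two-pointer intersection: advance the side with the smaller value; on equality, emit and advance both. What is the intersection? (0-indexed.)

[i=0,j=0] 10>6 → j++
[i=0,j=1] 10<23 → i++
[i=1,j=1] 18<23 → i++
[i=2,j=1] 19<23 → i++
[i=3,j=1] 23==23 emit → i++,j++

intersection = [23]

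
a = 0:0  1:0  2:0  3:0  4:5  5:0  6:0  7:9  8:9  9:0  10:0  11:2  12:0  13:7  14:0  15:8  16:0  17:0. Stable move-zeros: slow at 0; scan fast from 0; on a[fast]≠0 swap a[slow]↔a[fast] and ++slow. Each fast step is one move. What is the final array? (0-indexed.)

(s=0,f=0) a[fast]=0 → fast++
(s=0,f=1) a[fast]=0 → fast++
(s=0,f=2) a[fast]=0 → fast++
(s=0,f=3) a[fast]=0 → fast++
(s=0,f=4) a[fast]=5≠0 swap→a[0]=5 → slow++,fast++
(s=1,f=5) a[fast]=0 → fast++
(s=1,f=6) a[fast]=0 → fast++
(s=1,f=7) a[fast]=9≠0 swap→a[1]=9 → slow++,fast++
(s=2,f=8) a[fast]=9≠0 swap→a[2]=9 → slow++,fast++
(s=3,f=9) a[fast]=0 → fast++
(s=3,f=10) a[fast]=0 → fast++
(s=3,f=11) a[fast]=2≠0 swap→a[3]=2 → slow++,fast++
(s=4,f=12) a[fast]=0 → fast++
(s=4,f=13) a[fast]=7≠0 swap→a[4]=7 → slow++,fast++
(s=5,f=14) a[fast]=0 → fast++
(s=5,f=15) a[fast]=8≠0 swap→a[5]=8 → slow++,fast++
(s=6,f=16) a[fast]=0 → fast++
(s=6,f=17) a[fast]=0 → fast++

[5, 9, 9, 2, 7, 8, 0, 0, 0, 0, 0, 0, 0, 0, 0, 0, 0, 0]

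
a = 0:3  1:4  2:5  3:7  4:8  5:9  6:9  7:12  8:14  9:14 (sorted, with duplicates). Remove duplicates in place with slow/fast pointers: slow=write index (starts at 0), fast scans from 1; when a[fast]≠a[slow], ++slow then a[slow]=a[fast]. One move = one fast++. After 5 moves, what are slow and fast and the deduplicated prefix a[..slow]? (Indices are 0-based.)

(s=0,f=1) a[fast]=4≠a[slow]=3 write a[1]=4 → slow++,fast++
(s=1,f=2) a[fast]=5≠a[slow]=4 write a[2]=5 → slow++,fast++
(s=2,f=3) a[fast]=7≠a[slow]=5 write a[3]=7 → slow++,fast++
(s=3,f=4) a[fast]=8≠a[slow]=7 write a[4]=8 → slow++,fast++
(s=4,f=5) a[fast]=9≠a[slow]=8 write a[5]=9 → slow++,fast++

slow=5, fast=6, prefix=[3, 4, 5, 7, 8, 9]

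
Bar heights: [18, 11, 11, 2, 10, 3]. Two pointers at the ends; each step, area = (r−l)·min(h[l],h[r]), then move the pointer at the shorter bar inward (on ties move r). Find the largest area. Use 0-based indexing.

[0,5] min(18,3)*5=15 best=15 * → r--
[0,4] min(18,10)*4=40 best=40 * → r--
[0,3] min(18,2)*3=6 best=40 → r--
[0,2] min(18,11)*2=22 best=40 → r--
[0,1] min(18,11)*1=11 best=40 → r--

max area = 40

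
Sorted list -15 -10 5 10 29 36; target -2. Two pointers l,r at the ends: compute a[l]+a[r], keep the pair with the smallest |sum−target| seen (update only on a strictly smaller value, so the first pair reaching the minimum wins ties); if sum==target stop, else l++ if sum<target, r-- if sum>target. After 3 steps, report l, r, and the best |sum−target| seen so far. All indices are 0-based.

l=1, r=3, best |Δ|=3

l=0 r=5: -15+36=21 d=23 *, r--
l=0 r=4: -15+29=14 d=16 *, r--
l=0 r=3: -15+10=-5 d=3 *, l++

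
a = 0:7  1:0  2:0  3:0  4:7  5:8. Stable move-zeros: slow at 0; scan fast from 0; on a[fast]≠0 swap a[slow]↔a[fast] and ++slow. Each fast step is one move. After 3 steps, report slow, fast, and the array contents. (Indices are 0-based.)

slow=1, fast=3, a=[7, 0, 0, 0, 7, 8]

slow=0 fast=0: a[fast]=7≠0 swap→a[0]=7, slow++,fast++
slow=1 fast=1: a[fast]=0, fast++
slow=1 fast=2: a[fast]=0, fast++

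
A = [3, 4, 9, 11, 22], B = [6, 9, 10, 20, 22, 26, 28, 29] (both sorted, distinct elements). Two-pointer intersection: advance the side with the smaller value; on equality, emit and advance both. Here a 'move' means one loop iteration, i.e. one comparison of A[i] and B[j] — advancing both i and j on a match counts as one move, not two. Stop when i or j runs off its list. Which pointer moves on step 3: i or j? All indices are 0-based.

j

[i=0,j=0] 3<6 → i++
[i=1,j=0] 4<6 → i++
[i=2,j=0] 9>6 → j++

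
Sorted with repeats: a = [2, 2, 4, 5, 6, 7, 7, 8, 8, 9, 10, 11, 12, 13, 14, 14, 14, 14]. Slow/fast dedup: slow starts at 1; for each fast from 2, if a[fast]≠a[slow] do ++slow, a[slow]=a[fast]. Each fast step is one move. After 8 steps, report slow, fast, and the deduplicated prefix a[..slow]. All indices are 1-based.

(s=1,f=2) a[fast]=2=a[slow] dup → fast++
(s=1,f=3) a[fast]=4≠a[slow]=2 write a[2]=4 → slow++,fast++
(s=2,f=4) a[fast]=5≠a[slow]=4 write a[3]=5 → slow++,fast++
(s=3,f=5) a[fast]=6≠a[slow]=5 write a[4]=6 → slow++,fast++
(s=4,f=6) a[fast]=7≠a[slow]=6 write a[5]=7 → slow++,fast++
(s=5,f=7) a[fast]=7=a[slow] dup → fast++
(s=5,f=8) a[fast]=8≠a[slow]=7 write a[6]=8 → slow++,fast++
(s=6,f=9) a[fast]=8=a[slow] dup → fast++

slow=6, fast=10, prefix=[2, 4, 5, 6, 7, 8]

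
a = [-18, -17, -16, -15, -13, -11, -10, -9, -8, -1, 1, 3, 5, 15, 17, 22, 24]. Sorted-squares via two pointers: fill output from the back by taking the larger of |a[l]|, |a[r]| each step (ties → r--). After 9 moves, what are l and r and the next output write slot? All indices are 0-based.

l=5, r=12, next write slot=7

l=0 r=16: |-18|<=|24| out[16]=576, r--
l=0 r=15: |-18|<=|22| out[15]=484, r--
l=0 r=14: |-18|>|17| out[14]=324, l++
l=1 r=14: |-17|<=|17| out[13]=289, r--
l=1 r=13: |-17|>|15| out[12]=289, l++
l=2 r=13: |-16|>|15| out[11]=256, l++
l=3 r=13: |-15|<=|15| out[10]=225, r--
l=3 r=12: |-15|>|5| out[9]=225, l++
l=4 r=12: |-13|>|5| out[8]=169, l++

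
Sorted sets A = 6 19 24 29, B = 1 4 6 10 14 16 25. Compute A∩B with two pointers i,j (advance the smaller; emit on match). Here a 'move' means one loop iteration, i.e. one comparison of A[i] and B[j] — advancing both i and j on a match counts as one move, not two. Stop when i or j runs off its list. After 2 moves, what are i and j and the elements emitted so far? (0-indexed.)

i=0, j=2, emitted=[]

i=0 j=0: 6>1, j++
i=0 j=1: 6>4, j++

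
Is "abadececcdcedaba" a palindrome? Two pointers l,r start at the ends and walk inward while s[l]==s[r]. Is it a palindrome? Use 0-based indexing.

not a palindrome (mismatch at 6,9)

l=0 r=15: 'a'=='a', l++,r--
l=1 r=14: 'b'=='b', l++,r--
l=2 r=13: 'a'=='a', l++,r--
l=3 r=12: 'd'=='d', l++,r--
l=4 r=11: 'e'=='e', l++,r--
l=5 r=10: 'c'=='c', l++,r--
l=6 r=9: 'e'!='d', stop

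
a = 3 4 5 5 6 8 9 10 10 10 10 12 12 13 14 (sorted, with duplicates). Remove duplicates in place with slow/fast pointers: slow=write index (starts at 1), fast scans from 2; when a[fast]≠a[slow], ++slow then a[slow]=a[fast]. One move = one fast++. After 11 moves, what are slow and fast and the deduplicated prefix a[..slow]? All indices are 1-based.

slow=8, fast=13, prefix=[3, 4, 5, 6, 8, 9, 10, 12]

slow=1 fast=2: a[fast]=4≠a[slow]=3 write a[2]=4, slow++,fast++
slow=2 fast=3: a[fast]=5≠a[slow]=4 write a[3]=5, slow++,fast++
slow=3 fast=4: a[fast]=5=a[slow] dup, fast++
slow=3 fast=5: a[fast]=6≠a[slow]=5 write a[4]=6, slow++,fast++
slow=4 fast=6: a[fast]=8≠a[slow]=6 write a[5]=8, slow++,fast++
slow=5 fast=7: a[fast]=9≠a[slow]=8 write a[6]=9, slow++,fast++
slow=6 fast=8: a[fast]=10≠a[slow]=9 write a[7]=10, slow++,fast++
slow=7 fast=9: a[fast]=10=a[slow] dup, fast++
slow=7 fast=10: a[fast]=10=a[slow] dup, fast++
slow=7 fast=11: a[fast]=10=a[slow] dup, fast++
slow=7 fast=12: a[fast]=12≠a[slow]=10 write a[8]=12, slow++,fast++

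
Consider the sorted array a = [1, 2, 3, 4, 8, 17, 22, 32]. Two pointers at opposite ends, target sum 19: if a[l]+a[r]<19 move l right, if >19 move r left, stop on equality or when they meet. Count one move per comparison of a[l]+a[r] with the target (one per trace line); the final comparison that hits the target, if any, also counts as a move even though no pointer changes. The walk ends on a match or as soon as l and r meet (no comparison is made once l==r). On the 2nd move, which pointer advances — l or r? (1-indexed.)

r

[1,8] 1+32=33 >19 → r--
[1,7] 1+22=23 >19 → r--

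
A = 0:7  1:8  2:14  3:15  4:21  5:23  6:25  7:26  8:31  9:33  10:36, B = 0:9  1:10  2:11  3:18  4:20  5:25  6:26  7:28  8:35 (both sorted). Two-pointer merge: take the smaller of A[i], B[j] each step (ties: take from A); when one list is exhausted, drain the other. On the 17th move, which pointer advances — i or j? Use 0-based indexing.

i

i=0 j=0: A[i]=7<=B[j]=9 take 7, i++
i=1 j=0: A[i]=8<=B[j]=9 take 8, i++
i=2 j=0: A[i]=14>B[j]=9 take 9, j++
i=2 j=1: A[i]=14>B[j]=10 take 10, j++
i=2 j=2: A[i]=14>B[j]=11 take 11, j++
i=2 j=3: A[i]=14<=B[j]=18 take 14, i++
i=3 j=3: A[i]=15<=B[j]=18 take 15, i++
i=4 j=3: A[i]=21>B[j]=18 take 18, j++
i=4 j=4: A[i]=21>B[j]=20 take 20, j++
i=4 j=5: A[i]=21<=B[j]=25 take 21, i++
i=5 j=5: A[i]=23<=B[j]=25 take 23, i++
i=6 j=5: A[i]=25<=B[j]=25 take 25, i++
i=7 j=5: A[i]=26>B[j]=25 take 25, j++
i=7 j=6: A[i]=26<=B[j]=26 take 26, i++
i=8 j=6: A[i]=31>B[j]=26 take 26, j++
i=8 j=7: A[i]=31>B[j]=28 take 28, j++
i=8 j=8: A[i]=31<=B[j]=35 take 31, i++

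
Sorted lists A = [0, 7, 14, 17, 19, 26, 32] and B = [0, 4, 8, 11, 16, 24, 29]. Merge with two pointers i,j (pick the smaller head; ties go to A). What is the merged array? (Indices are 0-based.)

[i=0,j=0] A[i]=0<=B[j]=0 take 0 → i++
[i=1,j=0] A[i]=7>B[j]=0 take 0 → j++
[i=1,j=1] A[i]=7>B[j]=4 take 4 → j++
[i=1,j=2] A[i]=7<=B[j]=8 take 7 → i++
[i=2,j=2] A[i]=14>B[j]=8 take 8 → j++
[i=2,j=3] A[i]=14>B[j]=11 take 11 → j++
[i=2,j=4] A[i]=14<=B[j]=16 take 14 → i++
[i=3,j=4] A[i]=17>B[j]=16 take 16 → j++
[i=3,j=5] A[i]=17<=B[j]=24 take 17 → i++
[i=4,j=5] A[i]=19<=B[j]=24 take 19 → i++
[i=5,j=5] A[i]=26>B[j]=24 take 24 → j++
[i=5,j=6] A[i]=26<=B[j]=29 take 26 → i++
[i=6,j=6] A[i]=32>B[j]=29 take 29 → j++
[i=6,j=7] B done, take A[i]=32 → i++

[0, 0, 4, 7, 8, 11, 14, 16, 17, 19, 24, 26, 29, 32]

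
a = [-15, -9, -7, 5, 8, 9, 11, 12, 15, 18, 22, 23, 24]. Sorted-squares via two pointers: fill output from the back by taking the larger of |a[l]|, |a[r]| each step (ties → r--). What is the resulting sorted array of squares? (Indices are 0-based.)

[0,12] |-15|<=|24| out[12]=576 → r--
[0,11] |-15|<=|23| out[11]=529 → r--
[0,10] |-15|<=|22| out[10]=484 → r--
[0,9] |-15|<=|18| out[9]=324 → r--
[0,8] |-15|<=|15| out[8]=225 → r--
[0,7] |-15|>|12| out[7]=225 → l++
[1,7] |-9|<=|12| out[6]=144 → r--
[1,6] |-9|<=|11| out[5]=121 → r--
[1,5] |-9|<=|9| out[4]=81 → r--
[1,4] |-9|>|8| out[3]=81 → l++
[2,4] |-7|<=|8| out[2]=64 → r--
[2,3] |-7|>|5| out[1]=49 → l++
[3,3] |5|<=|5| out[0]=25 → r--

[25, 49, 64, 81, 81, 121, 144, 225, 225, 324, 484, 529, 576]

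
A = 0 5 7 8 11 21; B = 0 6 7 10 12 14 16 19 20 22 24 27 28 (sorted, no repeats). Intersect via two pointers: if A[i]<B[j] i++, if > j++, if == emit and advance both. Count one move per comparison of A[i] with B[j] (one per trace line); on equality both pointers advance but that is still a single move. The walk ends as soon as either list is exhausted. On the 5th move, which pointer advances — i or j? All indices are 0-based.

i=0 j=0: 0==0 emit, i++,j++
i=1 j=1: 5<6, i++
i=2 j=1: 7>6, j++
i=2 j=2: 7==7 emit, i++,j++
i=3 j=3: 8<10, i++

i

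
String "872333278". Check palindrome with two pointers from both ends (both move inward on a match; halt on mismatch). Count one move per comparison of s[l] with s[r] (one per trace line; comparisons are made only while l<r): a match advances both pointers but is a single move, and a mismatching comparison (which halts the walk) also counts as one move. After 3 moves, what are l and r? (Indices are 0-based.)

l=3, r=5

l=0 r=8: '8'=='8', l++,r--
l=1 r=7: '7'=='7', l++,r--
l=2 r=6: '2'=='2', l++,r--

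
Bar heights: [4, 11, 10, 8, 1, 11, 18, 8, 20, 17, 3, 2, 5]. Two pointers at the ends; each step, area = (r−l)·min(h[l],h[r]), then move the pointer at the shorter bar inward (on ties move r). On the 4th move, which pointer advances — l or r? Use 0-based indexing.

r

l=0 r=12: min(4,5)*12=48 best=48 *, l++
l=1 r=12: min(11,5)*11=55 best=55 *, r--
l=1 r=11: min(11,2)*10=20 best=55, r--
l=1 r=10: min(11,3)*9=27 best=55, r--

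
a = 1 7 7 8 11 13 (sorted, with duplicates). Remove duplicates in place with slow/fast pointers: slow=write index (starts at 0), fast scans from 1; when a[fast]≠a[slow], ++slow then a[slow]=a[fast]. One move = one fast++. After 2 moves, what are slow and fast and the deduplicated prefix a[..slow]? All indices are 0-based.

slow=0 fast=1: a[fast]=7≠a[slow]=1 write a[1]=7, slow++,fast++
slow=1 fast=2: a[fast]=7=a[slow] dup, fast++

slow=1, fast=3, prefix=[1, 7]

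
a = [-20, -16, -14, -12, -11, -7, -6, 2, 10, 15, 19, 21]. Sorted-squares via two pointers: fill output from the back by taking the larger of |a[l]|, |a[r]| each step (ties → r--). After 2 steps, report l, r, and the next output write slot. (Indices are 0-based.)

l=1, r=10, next write slot=9

l=0 r=11: |-20|<=|21| out[11]=441, r--
l=0 r=10: |-20|>|19| out[10]=400, l++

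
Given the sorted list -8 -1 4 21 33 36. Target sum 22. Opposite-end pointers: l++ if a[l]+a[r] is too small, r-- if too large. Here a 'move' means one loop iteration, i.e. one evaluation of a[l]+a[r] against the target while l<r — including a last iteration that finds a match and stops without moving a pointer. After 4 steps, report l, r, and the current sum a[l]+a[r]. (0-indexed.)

l=2, r=3, sum=25

l=0 r=5: -8+36=28 >22, r--
l=0 r=4: -8+33=25 >22, r--
l=0 r=3: -8+21=13 <22, l++
l=1 r=3: -1+21=20 <22, l++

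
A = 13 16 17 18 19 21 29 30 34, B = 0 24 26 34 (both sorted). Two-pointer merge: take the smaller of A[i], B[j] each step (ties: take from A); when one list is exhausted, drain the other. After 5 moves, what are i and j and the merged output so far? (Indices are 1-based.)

i=1 j=1: A[i]=13>B[j]=0 take 0, j++
i=1 j=2: A[i]=13<=B[j]=24 take 13, i++
i=2 j=2: A[i]=16<=B[j]=24 take 16, i++
i=3 j=2: A[i]=17<=B[j]=24 take 17, i++
i=4 j=2: A[i]=18<=B[j]=24 take 18, i++

i=5, j=2, merged so far=[0, 13, 16, 17, 18]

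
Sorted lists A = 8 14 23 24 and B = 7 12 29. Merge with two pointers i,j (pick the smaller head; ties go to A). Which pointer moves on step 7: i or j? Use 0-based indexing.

j

[i=0,j=0] A[i]=8>B[j]=7 take 7 → j++
[i=0,j=1] A[i]=8<=B[j]=12 take 8 → i++
[i=1,j=1] A[i]=14>B[j]=12 take 12 → j++
[i=1,j=2] A[i]=14<=B[j]=29 take 14 → i++
[i=2,j=2] A[i]=23<=B[j]=29 take 23 → i++
[i=3,j=2] A[i]=24<=B[j]=29 take 24 → i++
[i=4,j=2] A done, take B[j]=29 → j++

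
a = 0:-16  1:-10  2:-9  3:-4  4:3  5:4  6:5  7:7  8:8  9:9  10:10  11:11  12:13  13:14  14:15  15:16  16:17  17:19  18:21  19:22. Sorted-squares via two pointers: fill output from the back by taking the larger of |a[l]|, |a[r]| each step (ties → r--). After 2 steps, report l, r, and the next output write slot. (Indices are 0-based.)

l=0, r=17, next write slot=17

[0,19] |-16|<=|22| out[19]=484 → r--
[0,18] |-16|<=|21| out[18]=441 → r--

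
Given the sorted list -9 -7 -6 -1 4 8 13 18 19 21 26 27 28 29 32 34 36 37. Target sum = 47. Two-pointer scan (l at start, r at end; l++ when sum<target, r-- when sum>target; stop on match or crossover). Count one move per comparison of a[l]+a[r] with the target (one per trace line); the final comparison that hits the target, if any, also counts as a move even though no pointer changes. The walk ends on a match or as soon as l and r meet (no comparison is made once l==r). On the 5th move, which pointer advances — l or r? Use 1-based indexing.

[1,18] -9+37=28 <47 → l++
[2,18] -7+37=30 <47 → l++
[3,18] -6+37=31 <47 → l++
[4,18] -1+37=36 <47 → l++
[5,18] 4+37=41 <47 → l++

l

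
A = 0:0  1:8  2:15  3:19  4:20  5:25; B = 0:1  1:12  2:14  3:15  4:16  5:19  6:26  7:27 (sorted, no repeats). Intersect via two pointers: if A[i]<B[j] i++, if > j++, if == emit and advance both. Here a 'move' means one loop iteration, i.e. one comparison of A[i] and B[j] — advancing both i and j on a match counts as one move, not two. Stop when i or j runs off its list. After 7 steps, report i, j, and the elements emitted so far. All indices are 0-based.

i=0 j=0: 0<1, i++
i=1 j=0: 8>1, j++
i=1 j=1: 8<12, i++
i=2 j=1: 15>12, j++
i=2 j=2: 15>14, j++
i=2 j=3: 15==15 emit, i++,j++
i=3 j=4: 19>16, j++

i=3, j=5, emitted=[15]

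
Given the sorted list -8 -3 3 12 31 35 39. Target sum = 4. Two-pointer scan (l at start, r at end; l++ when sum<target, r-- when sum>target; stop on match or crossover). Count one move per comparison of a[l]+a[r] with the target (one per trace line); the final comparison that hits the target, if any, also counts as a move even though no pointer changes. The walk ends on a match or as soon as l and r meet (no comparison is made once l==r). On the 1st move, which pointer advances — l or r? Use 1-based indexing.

r

[1,7] -8+39=31 >4 → r--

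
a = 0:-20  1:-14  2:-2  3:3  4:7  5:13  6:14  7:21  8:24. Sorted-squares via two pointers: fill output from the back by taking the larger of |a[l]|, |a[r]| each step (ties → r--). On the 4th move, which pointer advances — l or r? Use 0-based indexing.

l=0 r=8: |-20|<=|24| out[8]=576, r--
l=0 r=7: |-20|<=|21| out[7]=441, r--
l=0 r=6: |-20|>|14| out[6]=400, l++
l=1 r=6: |-14|<=|14| out[5]=196, r--

r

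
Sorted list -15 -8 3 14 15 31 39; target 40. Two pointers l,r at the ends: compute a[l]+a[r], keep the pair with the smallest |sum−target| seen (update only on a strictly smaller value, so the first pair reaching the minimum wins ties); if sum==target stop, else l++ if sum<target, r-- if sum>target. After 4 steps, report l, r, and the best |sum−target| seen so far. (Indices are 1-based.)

l=4, r=6, best |Δ|=2

[1,7] -15+39=24 d=16 * → l++
[2,7] -8+39=31 d=9 * → l++
[3,7] 3+39=42 d=2 * → r--
[3,6] 3+31=34 d=6 → l++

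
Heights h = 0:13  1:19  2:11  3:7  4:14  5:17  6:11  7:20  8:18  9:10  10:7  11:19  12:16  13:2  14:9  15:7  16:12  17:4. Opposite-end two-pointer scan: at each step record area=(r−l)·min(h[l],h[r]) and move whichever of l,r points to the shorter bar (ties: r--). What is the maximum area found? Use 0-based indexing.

max area = 192

[0,17] min(13,4)*17=68 best=68 * → r--
[0,16] min(13,12)*16=192 best=192 * → r--
[0,15] min(13,7)*15=105 best=192 → r--
[0,14] min(13,9)*14=126 best=192 → r--
[0,13] min(13,2)*13=26 best=192 → r--
[0,12] min(13,16)*12=156 best=192 → l++
[1,12] min(19,16)*11=176 best=192 → r--
[1,11] min(19,19)*10=190 best=192 → r--
[1,10] min(19,7)*9=63 best=192 → r--
[1,9] min(19,10)*8=80 best=192 → r--
[1,8] min(19,18)*7=126 best=192 → r--
[1,7] min(19,20)*6=114 best=192 → l++
[2,7] min(11,20)*5=55 best=192 → l++
[3,7] min(7,20)*4=28 best=192 → l++
[4,7] min(14,20)*3=42 best=192 → l++
[5,7] min(17,20)*2=34 best=192 → l++
[6,7] min(11,20)*1=11 best=192 → l++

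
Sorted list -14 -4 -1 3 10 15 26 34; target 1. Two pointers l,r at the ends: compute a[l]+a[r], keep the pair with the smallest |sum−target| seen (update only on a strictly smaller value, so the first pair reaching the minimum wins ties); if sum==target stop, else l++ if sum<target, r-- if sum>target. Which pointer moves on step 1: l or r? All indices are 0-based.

r

[0,7] -14+34=20 d=19 * → r--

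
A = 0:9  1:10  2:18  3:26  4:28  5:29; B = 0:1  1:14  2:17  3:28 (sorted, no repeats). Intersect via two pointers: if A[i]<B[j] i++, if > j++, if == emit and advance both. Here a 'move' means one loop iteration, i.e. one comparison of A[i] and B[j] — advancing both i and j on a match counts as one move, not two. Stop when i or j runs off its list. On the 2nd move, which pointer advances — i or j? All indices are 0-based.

[i=0,j=0] 9>1 → j++
[i=0,j=1] 9<14 → i++

i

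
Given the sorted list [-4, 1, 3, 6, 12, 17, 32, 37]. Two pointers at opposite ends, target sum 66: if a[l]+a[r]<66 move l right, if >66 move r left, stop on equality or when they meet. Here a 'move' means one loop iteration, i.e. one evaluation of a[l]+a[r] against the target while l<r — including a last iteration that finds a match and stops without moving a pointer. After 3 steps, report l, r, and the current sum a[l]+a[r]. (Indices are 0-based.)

l=0 r=7: -4+37=33 <66, l++
l=1 r=7: 1+37=38 <66, l++
l=2 r=7: 3+37=40 <66, l++

l=3, r=7, sum=43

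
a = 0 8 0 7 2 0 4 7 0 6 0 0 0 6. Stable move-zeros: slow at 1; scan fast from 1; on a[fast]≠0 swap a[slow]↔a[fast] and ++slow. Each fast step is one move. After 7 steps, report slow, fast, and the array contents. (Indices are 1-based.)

(s=1,f=1) a[fast]=0 → fast++
(s=1,f=2) a[fast]=8≠0 swap→a[1]=8 → slow++,fast++
(s=2,f=3) a[fast]=0 → fast++
(s=2,f=4) a[fast]=7≠0 swap→a[2]=7 → slow++,fast++
(s=3,f=5) a[fast]=2≠0 swap→a[3]=2 → slow++,fast++
(s=4,f=6) a[fast]=0 → fast++
(s=4,f=7) a[fast]=4≠0 swap→a[4]=4 → slow++,fast++

slow=5, fast=8, a=[8, 7, 2, 4, 0, 0, 0, 7, 0, 6, 0, 0, 0, 6]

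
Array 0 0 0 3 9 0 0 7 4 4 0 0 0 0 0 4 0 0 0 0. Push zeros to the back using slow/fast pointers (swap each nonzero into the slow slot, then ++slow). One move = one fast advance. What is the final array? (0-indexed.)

[3, 9, 7, 4, 4, 4, 0, 0, 0, 0, 0, 0, 0, 0, 0, 0, 0, 0, 0, 0]

slow=0 fast=0: a[fast]=0, fast++
slow=0 fast=1: a[fast]=0, fast++
slow=0 fast=2: a[fast]=0, fast++
slow=0 fast=3: a[fast]=3≠0 swap→a[0]=3, slow++,fast++
slow=1 fast=4: a[fast]=9≠0 swap→a[1]=9, slow++,fast++
slow=2 fast=5: a[fast]=0, fast++
slow=2 fast=6: a[fast]=0, fast++
slow=2 fast=7: a[fast]=7≠0 swap→a[2]=7, slow++,fast++
slow=3 fast=8: a[fast]=4≠0 swap→a[3]=4, slow++,fast++
slow=4 fast=9: a[fast]=4≠0 swap→a[4]=4, slow++,fast++
slow=5 fast=10: a[fast]=0, fast++
slow=5 fast=11: a[fast]=0, fast++
slow=5 fast=12: a[fast]=0, fast++
slow=5 fast=13: a[fast]=0, fast++
slow=5 fast=14: a[fast]=0, fast++
slow=5 fast=15: a[fast]=4≠0 swap→a[5]=4, slow++,fast++
slow=6 fast=16: a[fast]=0, fast++
slow=6 fast=17: a[fast]=0, fast++
slow=6 fast=18: a[fast]=0, fast++
slow=6 fast=19: a[fast]=0, fast++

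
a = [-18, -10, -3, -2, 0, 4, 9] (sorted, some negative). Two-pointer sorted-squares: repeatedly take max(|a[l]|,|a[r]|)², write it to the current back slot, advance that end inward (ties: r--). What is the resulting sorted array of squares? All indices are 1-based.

[0, 4, 9, 16, 81, 100, 324]

[1,7] |-18|>|9| out[7]=324 → l++
[2,7] |-10|>|9| out[6]=100 → l++
[3,7] |-3|<=|9| out[5]=81 → r--
[3,6] |-3|<=|4| out[4]=16 → r--
[3,5] |-3|>|0| out[3]=9 → l++
[4,5] |-2|>|0| out[2]=4 → l++
[5,5] |0|<=|0| out[1]=0 → r--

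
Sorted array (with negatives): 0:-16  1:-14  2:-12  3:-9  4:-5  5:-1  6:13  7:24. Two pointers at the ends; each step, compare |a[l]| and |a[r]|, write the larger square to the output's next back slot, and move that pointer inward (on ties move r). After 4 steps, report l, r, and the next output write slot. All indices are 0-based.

l=0 r=7: |-16|<=|24| out[7]=576, r--
l=0 r=6: |-16|>|13| out[6]=256, l++
l=1 r=6: |-14|>|13| out[5]=196, l++
l=2 r=6: |-12|<=|13| out[4]=169, r--

l=2, r=5, next write slot=3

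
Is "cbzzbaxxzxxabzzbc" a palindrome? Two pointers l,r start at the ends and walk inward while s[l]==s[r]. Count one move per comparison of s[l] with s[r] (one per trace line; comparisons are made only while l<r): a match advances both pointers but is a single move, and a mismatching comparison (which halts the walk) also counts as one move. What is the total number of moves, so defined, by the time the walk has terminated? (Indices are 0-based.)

[0,16] 'c'=='c' → l++,r--
[1,15] 'b'=='b' → l++,r--
[2,14] 'z'=='z' → l++,r--
[3,13] 'z'=='z' → l++,r--
[4,12] 'b'=='b' → l++,r--
[5,11] 'a'=='a' → l++,r--
[6,10] 'x'=='x' → l++,r--
[7,9] 'x'=='x' → l++,r--

8 moves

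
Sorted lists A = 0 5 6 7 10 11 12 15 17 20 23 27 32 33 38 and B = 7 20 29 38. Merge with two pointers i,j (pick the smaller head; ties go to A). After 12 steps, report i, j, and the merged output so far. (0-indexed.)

i=0 j=0: A[i]=0<=B[j]=7 take 0, i++
i=1 j=0: A[i]=5<=B[j]=7 take 5, i++
i=2 j=0: A[i]=6<=B[j]=7 take 6, i++
i=3 j=0: A[i]=7<=B[j]=7 take 7, i++
i=4 j=0: A[i]=10>B[j]=7 take 7, j++
i=4 j=1: A[i]=10<=B[j]=20 take 10, i++
i=5 j=1: A[i]=11<=B[j]=20 take 11, i++
i=6 j=1: A[i]=12<=B[j]=20 take 12, i++
i=7 j=1: A[i]=15<=B[j]=20 take 15, i++
i=8 j=1: A[i]=17<=B[j]=20 take 17, i++
i=9 j=1: A[i]=20<=B[j]=20 take 20, i++
i=10 j=1: A[i]=23>B[j]=20 take 20, j++

i=10, j=2, merged so far=[0, 5, 6, 7, 7, 10, 11, 12, 15, 17, 20, 20]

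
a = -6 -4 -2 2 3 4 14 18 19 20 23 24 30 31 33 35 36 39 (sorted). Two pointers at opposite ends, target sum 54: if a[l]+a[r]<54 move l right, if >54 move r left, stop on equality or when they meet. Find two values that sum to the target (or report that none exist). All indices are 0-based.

l=0 r=17: -6+39=33 <54, l++
l=1 r=17: -4+39=35 <54, l++
l=2 r=17: -2+39=37 <54, l++
l=3 r=17: 2+39=41 <54, l++
l=4 r=17: 3+39=42 <54, l++
l=5 r=17: 4+39=43 <54, l++
l=6 r=17: 14+39=53 <54, l++
l=7 r=17: 18+39=57 >54, r--
l=7 r=16: 18+36=54, found

(18, 36)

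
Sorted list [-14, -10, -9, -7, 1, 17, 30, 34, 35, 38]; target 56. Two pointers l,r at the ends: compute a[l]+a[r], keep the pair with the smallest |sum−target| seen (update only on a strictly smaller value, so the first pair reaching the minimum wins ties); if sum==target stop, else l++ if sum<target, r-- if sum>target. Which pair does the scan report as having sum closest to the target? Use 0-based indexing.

pair (17, 38) with sum 55 (|Δ|=1)

[0,9] -14+38=24 d=32 * → l++
[1,9] -10+38=28 d=28 * → l++
[2,9] -9+38=29 d=27 * → l++
[3,9] -7+38=31 d=25 * → l++
[4,9] 1+38=39 d=17 * → l++
[5,9] 17+38=55 d=1 * → l++
[6,9] 30+38=68 d=12 → r--
[6,8] 30+35=65 d=9 → r--
[6,7] 30+34=64 d=8 → r--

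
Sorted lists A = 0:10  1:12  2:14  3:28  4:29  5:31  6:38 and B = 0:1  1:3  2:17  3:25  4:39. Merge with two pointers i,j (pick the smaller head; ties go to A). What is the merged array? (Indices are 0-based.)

[i=0,j=0] A[i]=10>B[j]=1 take 1 → j++
[i=0,j=1] A[i]=10>B[j]=3 take 3 → j++
[i=0,j=2] A[i]=10<=B[j]=17 take 10 → i++
[i=1,j=2] A[i]=12<=B[j]=17 take 12 → i++
[i=2,j=2] A[i]=14<=B[j]=17 take 14 → i++
[i=3,j=2] A[i]=28>B[j]=17 take 17 → j++
[i=3,j=3] A[i]=28>B[j]=25 take 25 → j++
[i=3,j=4] A[i]=28<=B[j]=39 take 28 → i++
[i=4,j=4] A[i]=29<=B[j]=39 take 29 → i++
[i=5,j=4] A[i]=31<=B[j]=39 take 31 → i++
[i=6,j=4] A[i]=38<=B[j]=39 take 38 → i++
[i=7,j=4] A done, take B[j]=39 → j++

[1, 3, 10, 12, 14, 17, 25, 28, 29, 31, 38, 39]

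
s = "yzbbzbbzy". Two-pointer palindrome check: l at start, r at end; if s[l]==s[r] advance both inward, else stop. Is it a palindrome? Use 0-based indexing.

palindrome

[0,8] 'y'=='y' → l++,r--
[1,7] 'z'=='z' → l++,r--
[2,6] 'b'=='b' → l++,r--
[3,5] 'b'=='b' → l++,r--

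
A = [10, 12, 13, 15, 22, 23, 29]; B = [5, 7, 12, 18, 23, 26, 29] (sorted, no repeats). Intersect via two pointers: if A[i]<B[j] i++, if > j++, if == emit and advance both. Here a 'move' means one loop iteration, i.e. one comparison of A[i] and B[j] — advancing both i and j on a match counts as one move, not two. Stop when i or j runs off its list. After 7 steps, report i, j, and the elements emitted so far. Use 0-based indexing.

i=4, j=4, emitted=[12]

i=0 j=0: 10>5, j++
i=0 j=1: 10>7, j++
i=0 j=2: 10<12, i++
i=1 j=2: 12==12 emit, i++,j++
i=2 j=3: 13<18, i++
i=3 j=3: 15<18, i++
i=4 j=3: 22>18, j++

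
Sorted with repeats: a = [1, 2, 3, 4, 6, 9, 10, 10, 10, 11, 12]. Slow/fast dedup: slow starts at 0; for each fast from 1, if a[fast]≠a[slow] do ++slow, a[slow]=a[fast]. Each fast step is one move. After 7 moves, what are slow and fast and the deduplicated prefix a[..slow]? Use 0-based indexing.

slow=6, fast=8, prefix=[1, 2, 3, 4, 6, 9, 10]

(s=0,f=1) a[fast]=2≠a[slow]=1 write a[1]=2 → slow++,fast++
(s=1,f=2) a[fast]=3≠a[slow]=2 write a[2]=3 → slow++,fast++
(s=2,f=3) a[fast]=4≠a[slow]=3 write a[3]=4 → slow++,fast++
(s=3,f=4) a[fast]=6≠a[slow]=4 write a[4]=6 → slow++,fast++
(s=4,f=5) a[fast]=9≠a[slow]=6 write a[5]=9 → slow++,fast++
(s=5,f=6) a[fast]=10≠a[slow]=9 write a[6]=10 → slow++,fast++
(s=6,f=7) a[fast]=10=a[slow] dup → fast++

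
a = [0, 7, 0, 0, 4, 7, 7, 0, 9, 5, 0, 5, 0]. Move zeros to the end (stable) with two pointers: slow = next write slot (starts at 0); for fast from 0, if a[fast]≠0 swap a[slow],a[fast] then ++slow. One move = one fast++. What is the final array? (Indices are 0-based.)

[7, 4, 7, 7, 9, 5, 5, 0, 0, 0, 0, 0, 0]

slow=0 fast=0: a[fast]=0, fast++
slow=0 fast=1: a[fast]=7≠0 swap→a[0]=7, slow++,fast++
slow=1 fast=2: a[fast]=0, fast++
slow=1 fast=3: a[fast]=0, fast++
slow=1 fast=4: a[fast]=4≠0 swap→a[1]=4, slow++,fast++
slow=2 fast=5: a[fast]=7≠0 swap→a[2]=7, slow++,fast++
slow=3 fast=6: a[fast]=7≠0 swap→a[3]=7, slow++,fast++
slow=4 fast=7: a[fast]=0, fast++
slow=4 fast=8: a[fast]=9≠0 swap→a[4]=9, slow++,fast++
slow=5 fast=9: a[fast]=5≠0 swap→a[5]=5, slow++,fast++
slow=6 fast=10: a[fast]=0, fast++
slow=6 fast=11: a[fast]=5≠0 swap→a[6]=5, slow++,fast++
slow=7 fast=12: a[fast]=0, fast++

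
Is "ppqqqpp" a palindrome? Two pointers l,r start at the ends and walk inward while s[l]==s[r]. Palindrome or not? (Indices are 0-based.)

palindrome

l=0 r=6: 'p'=='p', l++,r--
l=1 r=5: 'p'=='p', l++,r--
l=2 r=4: 'q'=='q', l++,r--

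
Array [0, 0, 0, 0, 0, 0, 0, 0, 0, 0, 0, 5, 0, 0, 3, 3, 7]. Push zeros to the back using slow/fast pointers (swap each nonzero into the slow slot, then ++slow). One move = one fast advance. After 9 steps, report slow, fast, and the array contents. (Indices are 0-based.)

slow=0, fast=9, a=[0, 0, 0, 0, 0, 0, 0, 0, 0, 0, 0, 5, 0, 0, 3, 3, 7]

(s=0,f=0) a[fast]=0 → fast++
(s=0,f=1) a[fast]=0 → fast++
(s=0,f=2) a[fast]=0 → fast++
(s=0,f=3) a[fast]=0 → fast++
(s=0,f=4) a[fast]=0 → fast++
(s=0,f=5) a[fast]=0 → fast++
(s=0,f=6) a[fast]=0 → fast++
(s=0,f=7) a[fast]=0 → fast++
(s=0,f=8) a[fast]=0 → fast++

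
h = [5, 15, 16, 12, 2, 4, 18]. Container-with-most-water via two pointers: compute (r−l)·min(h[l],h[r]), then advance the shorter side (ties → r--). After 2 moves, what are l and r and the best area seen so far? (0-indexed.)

l=0 r=6: min(5,18)*6=30 best=30 *, l++
l=1 r=6: min(15,18)*5=75 best=75 *, l++

l=2, r=6, best area=75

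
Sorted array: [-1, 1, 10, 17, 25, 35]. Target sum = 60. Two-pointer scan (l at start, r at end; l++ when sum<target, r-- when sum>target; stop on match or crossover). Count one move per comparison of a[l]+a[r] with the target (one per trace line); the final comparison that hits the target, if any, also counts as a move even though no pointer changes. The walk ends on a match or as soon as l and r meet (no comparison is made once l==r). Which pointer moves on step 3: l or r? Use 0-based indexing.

[0,5] -1+35=34 <60 → l++
[1,5] 1+35=36 <60 → l++
[2,5] 10+35=45 <60 → l++

l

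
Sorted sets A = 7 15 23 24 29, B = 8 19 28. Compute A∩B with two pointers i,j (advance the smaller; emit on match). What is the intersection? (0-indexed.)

[i=0,j=0] 7<8 → i++
[i=1,j=0] 15>8 → j++
[i=1,j=1] 15<19 → i++
[i=2,j=1] 23>19 → j++
[i=2,j=2] 23<28 → i++
[i=3,j=2] 24<28 → i++
[i=4,j=2] 29>28 → j++

intersection = []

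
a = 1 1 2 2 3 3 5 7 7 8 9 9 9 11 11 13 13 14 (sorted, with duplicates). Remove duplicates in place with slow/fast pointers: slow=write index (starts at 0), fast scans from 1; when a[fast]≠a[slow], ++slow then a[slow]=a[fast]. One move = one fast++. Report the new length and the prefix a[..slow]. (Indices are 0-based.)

length 10; prefix = [1, 2, 3, 5, 7, 8, 9, 11, 13, 14]

slow=0 fast=1: a[fast]=1=a[slow] dup, fast++
slow=0 fast=2: a[fast]=2≠a[slow]=1 write a[1]=2, slow++,fast++
slow=1 fast=3: a[fast]=2=a[slow] dup, fast++
slow=1 fast=4: a[fast]=3≠a[slow]=2 write a[2]=3, slow++,fast++
slow=2 fast=5: a[fast]=3=a[slow] dup, fast++
slow=2 fast=6: a[fast]=5≠a[slow]=3 write a[3]=5, slow++,fast++
slow=3 fast=7: a[fast]=7≠a[slow]=5 write a[4]=7, slow++,fast++
slow=4 fast=8: a[fast]=7=a[slow] dup, fast++
slow=4 fast=9: a[fast]=8≠a[slow]=7 write a[5]=8, slow++,fast++
slow=5 fast=10: a[fast]=9≠a[slow]=8 write a[6]=9, slow++,fast++
slow=6 fast=11: a[fast]=9=a[slow] dup, fast++
slow=6 fast=12: a[fast]=9=a[slow] dup, fast++
slow=6 fast=13: a[fast]=11≠a[slow]=9 write a[7]=11, slow++,fast++
slow=7 fast=14: a[fast]=11=a[slow] dup, fast++
slow=7 fast=15: a[fast]=13≠a[slow]=11 write a[8]=13, slow++,fast++
slow=8 fast=16: a[fast]=13=a[slow] dup, fast++
slow=8 fast=17: a[fast]=14≠a[slow]=13 write a[9]=14, slow++,fast++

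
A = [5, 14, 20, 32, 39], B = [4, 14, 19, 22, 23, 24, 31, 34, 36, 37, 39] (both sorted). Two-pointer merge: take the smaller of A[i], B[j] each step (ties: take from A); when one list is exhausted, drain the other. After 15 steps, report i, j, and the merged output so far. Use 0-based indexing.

i=5, j=10, merged so far=[4, 5, 14, 14, 19, 20, 22, 23, 24, 31, 32, 34, 36, 37, 39]

[i=0,j=0] A[i]=5>B[j]=4 take 4 → j++
[i=0,j=1] A[i]=5<=B[j]=14 take 5 → i++
[i=1,j=1] A[i]=14<=B[j]=14 take 14 → i++
[i=2,j=1] A[i]=20>B[j]=14 take 14 → j++
[i=2,j=2] A[i]=20>B[j]=19 take 19 → j++
[i=2,j=3] A[i]=20<=B[j]=22 take 20 → i++
[i=3,j=3] A[i]=32>B[j]=22 take 22 → j++
[i=3,j=4] A[i]=32>B[j]=23 take 23 → j++
[i=3,j=5] A[i]=32>B[j]=24 take 24 → j++
[i=3,j=6] A[i]=32>B[j]=31 take 31 → j++
[i=3,j=7] A[i]=32<=B[j]=34 take 32 → i++
[i=4,j=7] A[i]=39>B[j]=34 take 34 → j++
[i=4,j=8] A[i]=39>B[j]=36 take 36 → j++
[i=4,j=9] A[i]=39>B[j]=37 take 37 → j++
[i=4,j=10] A[i]=39<=B[j]=39 take 39 → i++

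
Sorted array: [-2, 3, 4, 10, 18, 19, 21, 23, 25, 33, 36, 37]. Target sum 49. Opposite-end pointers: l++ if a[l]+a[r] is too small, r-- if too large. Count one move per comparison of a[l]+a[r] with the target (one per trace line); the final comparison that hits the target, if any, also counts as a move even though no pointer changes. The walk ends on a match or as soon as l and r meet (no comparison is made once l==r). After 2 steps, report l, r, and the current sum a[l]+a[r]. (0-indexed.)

l=0 r=11: -2+37=35 <49, l++
l=1 r=11: 3+37=40 <49, l++

l=2, r=11, sum=41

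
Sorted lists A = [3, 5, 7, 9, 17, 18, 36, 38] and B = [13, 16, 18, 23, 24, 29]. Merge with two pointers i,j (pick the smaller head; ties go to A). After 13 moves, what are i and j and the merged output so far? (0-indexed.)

i=7, j=6, merged so far=[3, 5, 7, 9, 13, 16, 17, 18, 18, 23, 24, 29, 36]

[i=0,j=0] A[i]=3<=B[j]=13 take 3 → i++
[i=1,j=0] A[i]=5<=B[j]=13 take 5 → i++
[i=2,j=0] A[i]=7<=B[j]=13 take 7 → i++
[i=3,j=0] A[i]=9<=B[j]=13 take 9 → i++
[i=4,j=0] A[i]=17>B[j]=13 take 13 → j++
[i=4,j=1] A[i]=17>B[j]=16 take 16 → j++
[i=4,j=2] A[i]=17<=B[j]=18 take 17 → i++
[i=5,j=2] A[i]=18<=B[j]=18 take 18 → i++
[i=6,j=2] A[i]=36>B[j]=18 take 18 → j++
[i=6,j=3] A[i]=36>B[j]=23 take 23 → j++
[i=6,j=4] A[i]=36>B[j]=24 take 24 → j++
[i=6,j=5] A[i]=36>B[j]=29 take 29 → j++
[i=6,j=6] B done, take A[i]=36 → i++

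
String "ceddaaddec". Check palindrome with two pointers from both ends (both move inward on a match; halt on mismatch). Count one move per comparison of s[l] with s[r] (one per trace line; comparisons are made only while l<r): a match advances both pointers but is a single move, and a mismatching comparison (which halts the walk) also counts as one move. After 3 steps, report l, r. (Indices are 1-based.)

l=1 r=10: 'c'=='c', l++,r--
l=2 r=9: 'e'=='e', l++,r--
l=3 r=8: 'd'=='d', l++,r--

l=4, r=7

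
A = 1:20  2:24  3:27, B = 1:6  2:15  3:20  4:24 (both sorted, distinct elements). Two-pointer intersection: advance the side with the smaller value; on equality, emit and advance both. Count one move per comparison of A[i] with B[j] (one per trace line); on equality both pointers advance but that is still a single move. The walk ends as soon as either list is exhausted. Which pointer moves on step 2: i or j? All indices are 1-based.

j

[i=1,j=1] 20>6 → j++
[i=1,j=2] 20>15 → j++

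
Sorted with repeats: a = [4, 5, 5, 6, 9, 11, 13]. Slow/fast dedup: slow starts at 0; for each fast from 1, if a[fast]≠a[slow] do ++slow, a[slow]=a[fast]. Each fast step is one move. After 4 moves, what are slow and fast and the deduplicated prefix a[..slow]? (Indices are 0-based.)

slow=3, fast=5, prefix=[4, 5, 6, 9]

(s=0,f=1) a[fast]=5≠a[slow]=4 write a[1]=5 → slow++,fast++
(s=1,f=2) a[fast]=5=a[slow] dup → fast++
(s=1,f=3) a[fast]=6≠a[slow]=5 write a[2]=6 → slow++,fast++
(s=2,f=4) a[fast]=9≠a[slow]=6 write a[3]=9 → slow++,fast++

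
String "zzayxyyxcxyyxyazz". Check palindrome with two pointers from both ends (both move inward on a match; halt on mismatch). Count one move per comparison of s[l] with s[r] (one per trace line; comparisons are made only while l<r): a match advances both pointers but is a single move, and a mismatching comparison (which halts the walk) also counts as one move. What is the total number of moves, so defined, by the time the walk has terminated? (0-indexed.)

8 moves

[0,16] 'z'=='z' → l++,r--
[1,15] 'z'=='z' → l++,r--
[2,14] 'a'=='a' → l++,r--
[3,13] 'y'=='y' → l++,r--
[4,12] 'x'=='x' → l++,r--
[5,11] 'y'=='y' → l++,r--
[6,10] 'y'=='y' → l++,r--
[7,9] 'x'=='x' → l++,r--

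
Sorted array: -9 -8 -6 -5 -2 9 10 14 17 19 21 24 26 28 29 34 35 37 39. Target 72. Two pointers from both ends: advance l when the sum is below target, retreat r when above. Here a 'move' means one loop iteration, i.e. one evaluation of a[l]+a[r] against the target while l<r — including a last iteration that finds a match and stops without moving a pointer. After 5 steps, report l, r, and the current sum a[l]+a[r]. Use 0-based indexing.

l=5, r=18, sum=48

[0,18] -9+39=30 <72 → l++
[1,18] -8+39=31 <72 → l++
[2,18] -6+39=33 <72 → l++
[3,18] -5+39=34 <72 → l++
[4,18] -2+39=37 <72 → l++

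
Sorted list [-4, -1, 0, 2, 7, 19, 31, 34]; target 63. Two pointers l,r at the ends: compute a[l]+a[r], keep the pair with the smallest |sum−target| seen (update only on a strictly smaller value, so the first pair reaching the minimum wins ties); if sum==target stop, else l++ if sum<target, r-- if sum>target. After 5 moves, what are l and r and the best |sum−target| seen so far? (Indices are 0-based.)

l=5, r=7, best |Δ|=22

[0,7] -4+34=30 d=33 * → l++
[1,7] -1+34=33 d=30 * → l++
[2,7] 0+34=34 d=29 * → l++
[3,7] 2+34=36 d=27 * → l++
[4,7] 7+34=41 d=22 * → l++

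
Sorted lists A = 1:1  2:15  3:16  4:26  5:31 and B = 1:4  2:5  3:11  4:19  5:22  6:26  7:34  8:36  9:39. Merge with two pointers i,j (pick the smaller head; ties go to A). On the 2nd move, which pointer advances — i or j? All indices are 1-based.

i=1 j=1: A[i]=1<=B[j]=4 take 1, i++
i=2 j=1: A[i]=15>B[j]=4 take 4, j++

j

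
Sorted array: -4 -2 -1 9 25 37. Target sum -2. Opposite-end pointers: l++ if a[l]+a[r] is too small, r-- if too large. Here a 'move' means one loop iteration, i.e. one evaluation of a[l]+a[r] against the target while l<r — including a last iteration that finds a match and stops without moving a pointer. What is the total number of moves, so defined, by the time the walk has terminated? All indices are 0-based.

[0,5] -4+37=33 >-2 → r--
[0,4] -4+25=21 >-2 → r--
[0,3] -4+9=5 >-2 → r--
[0,2] -4+-1=-5 <-2 → l++
[1,2] -2+-1=-3 <-2 → l++

5 moves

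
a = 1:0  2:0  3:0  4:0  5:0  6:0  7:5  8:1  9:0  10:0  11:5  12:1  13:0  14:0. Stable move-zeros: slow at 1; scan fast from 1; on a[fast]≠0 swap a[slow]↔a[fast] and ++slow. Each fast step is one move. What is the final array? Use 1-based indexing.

[5, 1, 5, 1, 0, 0, 0, 0, 0, 0, 0, 0, 0, 0]

(s=1,f=1) a[fast]=0 → fast++
(s=1,f=2) a[fast]=0 → fast++
(s=1,f=3) a[fast]=0 → fast++
(s=1,f=4) a[fast]=0 → fast++
(s=1,f=5) a[fast]=0 → fast++
(s=1,f=6) a[fast]=0 → fast++
(s=1,f=7) a[fast]=5≠0 swap→a[1]=5 → slow++,fast++
(s=2,f=8) a[fast]=1≠0 swap→a[2]=1 → slow++,fast++
(s=3,f=9) a[fast]=0 → fast++
(s=3,f=10) a[fast]=0 → fast++
(s=3,f=11) a[fast]=5≠0 swap→a[3]=5 → slow++,fast++
(s=4,f=12) a[fast]=1≠0 swap→a[4]=1 → slow++,fast++
(s=5,f=13) a[fast]=0 → fast++
(s=5,f=14) a[fast]=0 → fast++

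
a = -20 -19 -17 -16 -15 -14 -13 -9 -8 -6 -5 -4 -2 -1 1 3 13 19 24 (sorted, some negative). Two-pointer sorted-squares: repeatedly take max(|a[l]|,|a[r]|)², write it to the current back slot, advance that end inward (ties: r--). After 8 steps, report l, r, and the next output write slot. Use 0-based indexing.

[0,18] |-20|<=|24| out[18]=576 → r--
[0,17] |-20|>|19| out[17]=400 → l++
[1,17] |-19|<=|19| out[16]=361 → r--
[1,16] |-19|>|13| out[15]=361 → l++
[2,16] |-17|>|13| out[14]=289 → l++
[3,16] |-16|>|13| out[13]=256 → l++
[4,16] |-15|>|13| out[12]=225 → l++
[5,16] |-14|>|13| out[11]=196 → l++

l=6, r=16, next write slot=10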